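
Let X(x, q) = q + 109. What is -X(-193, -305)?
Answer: 196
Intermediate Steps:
X(x, q) = 109 + q
-X(-193, -305) = -(109 - 305) = -1*(-196) = 196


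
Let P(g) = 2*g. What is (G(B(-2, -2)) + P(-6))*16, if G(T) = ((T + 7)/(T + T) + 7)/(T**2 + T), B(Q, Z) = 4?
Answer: -1853/10 ≈ -185.30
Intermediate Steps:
G(T) = (7 + (7 + T)/(2*T))/(T + T**2) (G(T) = ((7 + T)/((2*T)) + 7)/(T + T**2) = ((7 + T)*(1/(2*T)) + 7)/(T + T**2) = ((7 + T)/(2*T) + 7)/(T + T**2) = (7 + (7 + T)/(2*T))/(T + T**2))
(G(B(-2, -2)) + P(-6))*16 = ((1/2)*(7 + 15*4)/(4**2*(1 + 4)) + 2*(-6))*16 = ((1/2)*(1/16)*(7 + 60)/5 - 12)*16 = ((1/2)*(1/16)*(1/5)*67 - 12)*16 = (67/160 - 12)*16 = -1853/160*16 = -1853/10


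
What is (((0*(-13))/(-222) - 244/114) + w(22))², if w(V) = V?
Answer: 1281424/3249 ≈ 394.41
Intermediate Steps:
(((0*(-13))/(-222) - 244/114) + w(22))² = (((0*(-13))/(-222) - 244/114) + 22)² = ((0*(-1/222) - 244*1/114) + 22)² = ((0 - 122/57) + 22)² = (-122/57 + 22)² = (1132/57)² = 1281424/3249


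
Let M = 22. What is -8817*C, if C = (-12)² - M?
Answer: -1075674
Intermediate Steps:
C = 122 (C = (-12)² - 1*22 = 144 - 22 = 122)
-8817*C = -8817*122 = -1075674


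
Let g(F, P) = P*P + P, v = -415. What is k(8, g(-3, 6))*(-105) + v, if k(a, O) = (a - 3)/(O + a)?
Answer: -851/2 ≈ -425.50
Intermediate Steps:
g(F, P) = P + P² (g(F, P) = P² + P = P + P²)
k(a, O) = (-3 + a)/(O + a)
k(8, g(-3, 6))*(-105) + v = ((-3 + 8)/(6*(1 + 6) + 8))*(-105) - 415 = (5/(6*7 + 8))*(-105) - 415 = (5/(42 + 8))*(-105) - 415 = (5/50)*(-105) - 415 = ((1/50)*5)*(-105) - 415 = (⅒)*(-105) - 415 = -21/2 - 415 = -851/2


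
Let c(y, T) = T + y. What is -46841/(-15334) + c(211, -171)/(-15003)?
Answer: 702142163/230056002 ≈ 3.0520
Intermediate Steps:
-46841/(-15334) + c(211, -171)/(-15003) = -46841/(-15334) + (-171 + 211)/(-15003) = -46841*(-1/15334) + 40*(-1/15003) = 46841/15334 - 40/15003 = 702142163/230056002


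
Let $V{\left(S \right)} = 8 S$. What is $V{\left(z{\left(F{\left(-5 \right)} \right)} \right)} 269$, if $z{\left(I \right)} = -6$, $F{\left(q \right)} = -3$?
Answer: $-12912$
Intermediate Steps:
$V{\left(z{\left(F{\left(-5 \right)} \right)} \right)} 269 = 8 \left(-6\right) 269 = \left(-48\right) 269 = -12912$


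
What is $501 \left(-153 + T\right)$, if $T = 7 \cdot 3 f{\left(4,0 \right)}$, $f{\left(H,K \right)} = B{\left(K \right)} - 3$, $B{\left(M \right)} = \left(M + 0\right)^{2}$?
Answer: $-108216$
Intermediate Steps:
$B{\left(M \right)} = M^{2}$
$f{\left(H,K \right)} = -3 + K^{2}$ ($f{\left(H,K \right)} = K^{2} - 3 = -3 + K^{2}$)
$T = -63$ ($T = 7 \cdot 3 \left(-3 + 0^{2}\right) = 21 \left(-3 + 0\right) = 21 \left(-3\right) = -63$)
$501 \left(-153 + T\right) = 501 \left(-153 - 63\right) = 501 \left(-216\right) = -108216$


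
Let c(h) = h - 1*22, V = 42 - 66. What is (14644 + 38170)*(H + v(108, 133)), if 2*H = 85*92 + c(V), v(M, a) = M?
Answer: 210991930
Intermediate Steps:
V = -24
c(h) = -22 + h (c(h) = h - 22 = -22 + h)
H = 3887 (H = (85*92 + (-22 - 24))/2 = (7820 - 46)/2 = (½)*7774 = 3887)
(14644 + 38170)*(H + v(108, 133)) = (14644 + 38170)*(3887 + 108) = 52814*3995 = 210991930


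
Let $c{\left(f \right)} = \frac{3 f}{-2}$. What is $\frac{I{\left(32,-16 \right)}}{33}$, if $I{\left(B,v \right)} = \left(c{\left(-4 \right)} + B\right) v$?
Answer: $- \frac{608}{33} \approx -18.424$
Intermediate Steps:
$c{\left(f \right)} = - \frac{3 f}{2}$ ($c{\left(f \right)} = 3 f \left(- \frac{1}{2}\right) = - \frac{3 f}{2}$)
$I{\left(B,v \right)} = v \left(6 + B\right)$ ($I{\left(B,v \right)} = \left(\left(- \frac{3}{2}\right) \left(-4\right) + B\right) v = \left(6 + B\right) v = v \left(6 + B\right)$)
$\frac{I{\left(32,-16 \right)}}{33} = \frac{\left(-16\right) \left(6 + 32\right)}{33} = \left(-16\right) 38 \cdot \frac{1}{33} = \left(-608\right) \frac{1}{33} = - \frac{608}{33}$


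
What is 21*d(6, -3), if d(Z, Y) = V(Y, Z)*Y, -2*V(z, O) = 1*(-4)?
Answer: -126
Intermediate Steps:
V(z, O) = 2 (V(z, O) = -(-4)/2 = -½*(-4) = 2)
d(Z, Y) = 2*Y
21*d(6, -3) = 21*(2*(-3)) = 21*(-6) = -126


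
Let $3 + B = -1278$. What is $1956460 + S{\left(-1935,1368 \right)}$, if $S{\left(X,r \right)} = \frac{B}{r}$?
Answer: $\frac{892145333}{456} \approx 1.9565 \cdot 10^{6}$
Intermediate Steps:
$B = -1281$ ($B = -3 - 1278 = -1281$)
$S{\left(X,r \right)} = - \frac{1281}{r}$
$1956460 + S{\left(-1935,1368 \right)} = 1956460 - \frac{1281}{1368} = 1956460 - \frac{427}{456} = \frac{892145333}{456}$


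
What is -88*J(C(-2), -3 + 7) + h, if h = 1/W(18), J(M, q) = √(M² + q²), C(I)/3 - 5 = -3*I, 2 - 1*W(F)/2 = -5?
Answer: 1/14 - 88*√1105 ≈ -2925.2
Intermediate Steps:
W(F) = 14 (W(F) = 4 - 2*(-5) = 4 + 10 = 14)
C(I) = 15 - 9*I (C(I) = 15 + 3*(-3*I) = 15 - 9*I)
h = 1/14 ≈ 0.071429
-88*J(C(-2), -3 + 7) + h = -88*√((15 - 9*(-2))² + (-3 + 7)²) + 1/14 = -88*√((15 + 18)² + 4²) + 1/14 = -88*√(33² + 16) + 1/14 = -88*√(1089 + 16) + 1/14 = -88*√1105 + 1/14 = 1/14 - 88*√1105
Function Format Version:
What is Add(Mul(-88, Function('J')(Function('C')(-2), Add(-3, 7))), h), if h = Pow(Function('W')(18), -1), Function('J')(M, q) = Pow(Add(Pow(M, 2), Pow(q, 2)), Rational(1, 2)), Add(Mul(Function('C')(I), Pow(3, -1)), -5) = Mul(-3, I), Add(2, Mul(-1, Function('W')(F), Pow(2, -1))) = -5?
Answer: Add(Rational(1, 14), Mul(-88, Pow(1105, Rational(1, 2)))) ≈ -2925.2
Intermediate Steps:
Function('W')(F) = 14 (Function('W')(F) = Add(4, Mul(-2, -5)) = Add(4, 10) = 14)
Function('C')(I) = Add(15, Mul(-9, I)) (Function('C')(I) = Add(15, Mul(3, Mul(-3, I))) = Add(15, Mul(-9, I)))
h = Rational(1, 14) (h = Pow(14, -1) = Rational(1, 14) ≈ 0.071429)
Add(Mul(-88, Function('J')(Function('C')(-2), Add(-3, 7))), h) = Add(Mul(-88, Pow(Add(Pow(Add(15, Mul(-9, -2)), 2), Pow(Add(-3, 7), 2)), Rational(1, 2))), Rational(1, 14)) = Add(Mul(-88, Pow(Add(Pow(Add(15, 18), 2), Pow(4, 2)), Rational(1, 2))), Rational(1, 14)) = Add(Mul(-88, Pow(Add(Pow(33, 2), 16), Rational(1, 2))), Rational(1, 14)) = Add(Mul(-88, Pow(Add(1089, 16), Rational(1, 2))), Rational(1, 14)) = Add(Mul(-88, Pow(1105, Rational(1, 2))), Rational(1, 14)) = Add(Rational(1, 14), Mul(-88, Pow(1105, Rational(1, 2))))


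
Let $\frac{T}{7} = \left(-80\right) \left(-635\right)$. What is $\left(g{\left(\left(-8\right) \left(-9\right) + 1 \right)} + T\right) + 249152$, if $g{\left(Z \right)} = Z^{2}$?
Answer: $610081$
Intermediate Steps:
$T = 355600$ ($T = 7 \left(\left(-80\right) \left(-635\right)\right) = 7 \cdot 50800 = 355600$)
$\left(g{\left(\left(-8\right) \left(-9\right) + 1 \right)} + T\right) + 249152 = \left(\left(\left(-8\right) \left(-9\right) + 1\right)^{2} + 355600\right) + 249152 = \left(\left(72 + 1\right)^{2} + 355600\right) + 249152 = \left(73^{2} + 355600\right) + 249152 = \left(5329 + 355600\right) + 249152 = 360929 + 249152 = 610081$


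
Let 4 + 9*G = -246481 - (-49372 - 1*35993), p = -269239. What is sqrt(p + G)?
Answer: I*sqrt(2584271)/3 ≈ 535.86*I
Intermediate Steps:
G = -161120/9 (G = -4/9 + (-246481 - (-49372 - 1*35993))/9 = -4/9 + (-246481 - (-49372 - 35993))/9 = -4/9 + (-246481 - 1*(-85365))/9 = -4/9 + (-246481 + 85365)/9 = -4/9 + (1/9)*(-161116) = -4/9 - 161116/9 = -161120/9 ≈ -17902.)
sqrt(p + G) = sqrt(-269239 - 161120/9) = sqrt(-2584271/9) = I*sqrt(2584271)/3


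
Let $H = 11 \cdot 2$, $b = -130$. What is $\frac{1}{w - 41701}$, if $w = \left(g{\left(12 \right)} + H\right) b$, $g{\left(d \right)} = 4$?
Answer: $- \frac{1}{45081} \approx -2.2182 \cdot 10^{-5}$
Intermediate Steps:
$H = 22$
$w = -3380$ ($w = \left(4 + 22\right) \left(-130\right) = 26 \left(-130\right) = -3380$)
$\frac{1}{w - 41701} = \frac{1}{-3380 - 41701} = \frac{1}{-45081} = - \frac{1}{45081}$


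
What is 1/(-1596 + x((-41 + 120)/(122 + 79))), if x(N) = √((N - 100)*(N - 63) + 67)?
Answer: -9211428/14665060355 - 201*√254651131/102655422485 ≈ -0.00065937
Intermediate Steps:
x(N) = √(67 + (-100 + N)*(-63 + N)) (x(N) = √((-100 + N)*(-63 + N) + 67) = √(67 + (-100 + N)*(-63 + N)))
1/(-1596 + x((-41 + 120)/(122 + 79))) = 1/(-1596 + √(6367 + ((-41 + 120)/(122 + 79))² - 163*(-41 + 120)/(122 + 79))) = 1/(-1596 + √(6367 + (79/201)² - 12877/201)) = 1/(-1596 + √(6367 + (79*(1/201))² - 12877/201)) = 1/(-1596 + √(6367 + (79/201)² - 163*79/201)) = 1/(-1596 + √(6367 + 6241/40401 - 12877/201)) = 1/(-1596 + √(254651131/40401)) = 1/(-1596 + √254651131/201)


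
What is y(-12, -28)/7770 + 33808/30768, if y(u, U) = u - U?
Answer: 913821/830095 ≈ 1.1009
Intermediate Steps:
y(-12, -28)/7770 + 33808/30768 = (-12 - 1*(-28))/7770 + 33808/30768 = (-12 + 28)*(1/7770) + 33808*(1/30768) = 16*(1/7770) + 2113/1923 = 8/3885 + 2113/1923 = 913821/830095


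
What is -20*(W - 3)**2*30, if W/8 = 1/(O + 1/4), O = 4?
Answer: -216600/289 ≈ -749.48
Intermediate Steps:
W = 32/17 (W = 8/(4 + 1/4) = 8/(17/4) = 8*(4/17) = 32/17 ≈ 1.8824)
-20*(W - 3)**2*30 = -20*(32/17 - 3)**2*30 = -20*(-19/17)**2*30 = -20*361/289*30 = -7220/289*30 = -216600/289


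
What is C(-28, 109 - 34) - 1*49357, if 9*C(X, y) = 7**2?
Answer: -444164/9 ≈ -49352.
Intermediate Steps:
C(X, y) = 49/9 (C(X, y) = (1/9)*7**2 = (1/9)*49 = 49/9)
C(-28, 109 - 34) - 1*49357 = 49/9 - 1*49357 = 49/9 - 49357 = -444164/9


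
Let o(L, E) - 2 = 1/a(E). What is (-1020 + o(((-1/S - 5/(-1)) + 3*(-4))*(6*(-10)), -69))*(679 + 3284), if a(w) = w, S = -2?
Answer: -92791003/23 ≈ -4.0344e+6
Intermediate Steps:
o(L, E) = 2 + 1/E
(-1020 + o(((-1/S - 5/(-1)) + 3*(-4))*(6*(-10)), -69))*(679 + 3284) = (-1020 + (2 + 1/(-69)))*(679 + 3284) = (-1020 + (2 - 1/69))*3963 = (-1020 + 137/69)*3963 = -70243/69*3963 = -92791003/23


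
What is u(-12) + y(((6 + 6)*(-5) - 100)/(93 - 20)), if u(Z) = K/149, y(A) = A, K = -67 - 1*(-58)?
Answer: -24497/10877 ≈ -2.2522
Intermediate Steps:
K = -9 (K = -67 + 58 = -9)
u(Z) = -9/149
u(-12) + y(((6 + 6)*(-5) - 100)/(93 - 20)) = -9/149 + ((6 + 6)*(-5) - 100)/(93 - 20) = -9/149 + (12*(-5) - 100)/73 = -9/149 + (-60 - 100)*(1/73) = -9/149 - 160*1/73 = -9/149 - 160/73 = -24497/10877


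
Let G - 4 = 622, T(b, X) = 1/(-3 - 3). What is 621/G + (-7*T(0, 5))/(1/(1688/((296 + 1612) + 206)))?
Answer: 545485/283578 ≈ 1.9236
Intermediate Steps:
T(b, X) = -⅙ (T(b, X) = 1/(-6) = -⅙)
G = 626 (G = 4 + 622 = 626)
621/G + (-7*T(0, 5))/(1/(1688/((296 + 1612) + 206))) = 621/626 + (-7*(-⅙))/(1/(1688/((296 + 1612) + 206))) = 621*(1/626) + 7/(6*(1/(1688/(1908 + 206)))) = 621/626 + 7/(6*(1/(1688/2114))) = 621/626 + 7/(6*(1/(1688*(1/2114)))) = 621/626 + 7/(6*(1/(844/1057))) = 621/626 + 7/(6*(1057/844)) = 621/626 + (7/6)*(844/1057) = 621/626 + 422/453 = 545485/283578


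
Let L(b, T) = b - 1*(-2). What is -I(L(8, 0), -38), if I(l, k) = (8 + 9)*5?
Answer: -85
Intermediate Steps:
L(b, T) = 2 + b (L(b, T) = b + 2 = 2 + b)
I(l, k) = 85 (I(l, k) = 17*5 = 85)
-I(L(8, 0), -38) = -1*85 = -85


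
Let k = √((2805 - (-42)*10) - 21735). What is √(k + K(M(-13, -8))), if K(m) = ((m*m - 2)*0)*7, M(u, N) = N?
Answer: 18510^(¼)*√I ≈ 8.2478 + 8.2478*I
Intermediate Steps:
K(m) = 0 (K(m) = ((m² - 2)*0)*7 = ((-2 + m²)*0)*7 = 0*7 = 0)
k = I*√18510 (k = √((2805 - 1*(-420)) - 21735) = √((2805 + 420) - 21735) = √(3225 - 21735) = √(-18510) = I*√18510 ≈ 136.05*I)
√(k + K(M(-13, -8))) = √(I*√18510 + 0) = √(I*√18510) = 18510^(¼)*√I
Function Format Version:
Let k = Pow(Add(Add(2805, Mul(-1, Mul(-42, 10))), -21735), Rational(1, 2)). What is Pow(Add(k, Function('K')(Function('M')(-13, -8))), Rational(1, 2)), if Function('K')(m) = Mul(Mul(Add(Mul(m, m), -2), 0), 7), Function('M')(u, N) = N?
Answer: Mul(Pow(18510, Rational(1, 4)), Pow(I, Rational(1, 2))) ≈ Add(8.2478, Mul(8.2478, I))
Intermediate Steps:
Function('K')(m) = 0 (Function('K')(m) = Mul(Mul(Add(Pow(m, 2), -2), 0), 7) = Mul(Mul(Add(-2, Pow(m, 2)), 0), 7) = Mul(0, 7) = 0)
k = Mul(I, Pow(18510, Rational(1, 2))) (k = Pow(Add(Add(2805, Mul(-1, -420)), -21735), Rational(1, 2)) = Pow(Add(Add(2805, 420), -21735), Rational(1, 2)) = Pow(Add(3225, -21735), Rational(1, 2)) = Pow(-18510, Rational(1, 2)) = Mul(I, Pow(18510, Rational(1, 2))) ≈ Mul(136.05, I))
Pow(Add(k, Function('K')(Function('M')(-13, -8))), Rational(1, 2)) = Pow(Add(Mul(I, Pow(18510, Rational(1, 2))), 0), Rational(1, 2)) = Pow(Mul(I, Pow(18510, Rational(1, 2))), Rational(1, 2)) = Mul(Pow(18510, Rational(1, 4)), Pow(I, Rational(1, 2)))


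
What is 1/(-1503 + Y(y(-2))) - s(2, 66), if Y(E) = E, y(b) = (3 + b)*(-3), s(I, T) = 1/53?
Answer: -1559/79818 ≈ -0.019532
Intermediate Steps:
s(I, T) = 1/53
y(b) = -9 - 3*b
1/(-1503 + Y(y(-2))) - s(2, 66) = 1/(-1503 + (-9 - 3*(-2))) - 1*1/53 = 1/(-1503 + (-9 + 6)) - 1/53 = 1/(-1503 - 3) - 1/53 = 1/(-1506) - 1/53 = -1/1506 - 1/53 = -1559/79818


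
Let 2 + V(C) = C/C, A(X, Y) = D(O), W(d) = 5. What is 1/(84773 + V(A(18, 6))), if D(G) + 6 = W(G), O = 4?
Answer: 1/84772 ≈ 1.1796e-5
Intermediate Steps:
D(G) = -1 (D(G) = -6 + 5 = -1)
A(X, Y) = -1
V(C) = -1 (V(C) = -2 + C/C = -2 + 1 = -1)
1/(84773 + V(A(18, 6))) = 1/(84773 - 1) = 1/84772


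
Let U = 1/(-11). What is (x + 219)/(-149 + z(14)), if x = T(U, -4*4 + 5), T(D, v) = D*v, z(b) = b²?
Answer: 220/47 ≈ 4.6808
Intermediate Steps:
U = -1/11 ≈ -0.090909
x = 1 (x = -(-4*4 + 5)/11 = -(-16 + 5)/11 = -1/11*(-11) = 1)
(x + 219)/(-149 + z(14)) = (1 + 219)/(-149 + 14²) = 220/(-149 + 196) = 220/47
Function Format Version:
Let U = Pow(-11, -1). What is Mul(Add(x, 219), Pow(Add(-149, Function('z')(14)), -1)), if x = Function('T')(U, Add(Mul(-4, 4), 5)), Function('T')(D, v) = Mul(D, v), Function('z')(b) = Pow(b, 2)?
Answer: Rational(220, 47) ≈ 4.6808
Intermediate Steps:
U = Rational(-1, 11) ≈ -0.090909
x = 1 (x = Mul(Rational(-1, 11), Add(Mul(-4, 4), 5)) = Mul(Rational(-1, 11), Add(-16, 5)) = Mul(Rational(-1, 11), -11) = 1)
Mul(Add(x, 219), Pow(Add(-149, Function('z')(14)), -1)) = Mul(Add(1, 219), Pow(Add(-149, Pow(14, 2)), -1)) = Mul(220, Pow(Add(-149, 196), -1)) = Mul(220, Pow(47, -1)) = Mul(220, Rational(1, 47)) = Rational(220, 47)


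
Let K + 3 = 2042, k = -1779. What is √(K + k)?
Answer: 2*√65 ≈ 16.125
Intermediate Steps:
K = 2039 (K = -3 + 2042 = 2039)
√(K + k) = √(2039 - 1779) = √260 = 2*√65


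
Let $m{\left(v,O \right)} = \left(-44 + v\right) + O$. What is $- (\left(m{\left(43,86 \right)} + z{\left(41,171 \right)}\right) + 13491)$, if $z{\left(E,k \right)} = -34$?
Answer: $-13542$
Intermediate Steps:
$m{\left(v,O \right)} = -44 + O + v$
$- (\left(m{\left(43,86 \right)} + z{\left(41,171 \right)}\right) + 13491) = - (\left(\left(-44 + 86 + 43\right) - 34\right) + 13491) = - (\left(85 - 34\right) + 13491) = - (51 + 13491) = \left(-1\right) 13542 = -13542$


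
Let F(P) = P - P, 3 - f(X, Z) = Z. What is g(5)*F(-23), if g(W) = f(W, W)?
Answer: 0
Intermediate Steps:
f(X, Z) = 3 - Z
g(W) = 3 - W
F(P) = 0
g(5)*F(-23) = (3 - 1*5)*0 = (3 - 5)*0 = -2*0 = 0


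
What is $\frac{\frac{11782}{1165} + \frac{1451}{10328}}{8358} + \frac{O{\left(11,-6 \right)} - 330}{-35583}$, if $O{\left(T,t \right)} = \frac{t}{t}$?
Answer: $\frac{12491918818651}{1192795047724560} \approx 0.010473$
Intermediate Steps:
$O{\left(T,t \right)} = 1$
$\frac{\frac{11782}{1165} + \frac{1451}{10328}}{8358} + \frac{O{\left(11,-6 \right)} - 330}{-35583} = \frac{\frac{11782}{1165} + \frac{1451}{10328}}{8358} + \frac{1 - 330}{-35583} = \left(11782 \cdot \frac{1}{1165} + 1451 \cdot \frac{1}{10328}\right) \frac{1}{8358} + \left(1 - 330\right) \left(- \frac{1}{35583}\right) = \left(\frac{11782}{1165} + \frac{1451}{10328}\right) \frac{1}{8358} - - \frac{329}{35583} = \frac{123374911}{12032120} \cdot \frac{1}{8358} + \frac{329}{35583} = \frac{123374911}{100564458960} + \frac{329}{35583} = \frac{12491918818651}{1192795047724560}$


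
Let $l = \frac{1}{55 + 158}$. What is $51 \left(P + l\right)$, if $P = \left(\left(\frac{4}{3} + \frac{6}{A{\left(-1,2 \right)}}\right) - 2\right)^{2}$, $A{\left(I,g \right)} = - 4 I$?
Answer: $\frac{30379}{852} \approx 35.656$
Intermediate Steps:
$l = \frac{1}{213} \approx 0.0046948$
$P = \frac{25}{36}$ ($P = \left(\left(\frac{4}{3} + \frac{6}{\left(-4\right) \left(-1\right)}\right) - 2\right)^{2} = \left(\left(4 \cdot \frac{1}{3} + \frac{6}{4}\right) - 2\right)^{2} = \left(\left(\frac{4}{3} + 6 \cdot \frac{1}{4}\right) - 2\right)^{2} = \left(\left(\frac{4}{3} + \frac{3}{2}\right) - 2\right)^{2} = \left(\frac{17}{6} - 2\right)^{2} = \left(\frac{5}{6}\right)^{2} = \frac{25}{36} \approx 0.69444$)
$51 \left(P + l\right) = 51 \left(\frac{25}{36} + \frac{1}{213}\right) = 51 \cdot \frac{1787}{2556} = \frac{30379}{852}$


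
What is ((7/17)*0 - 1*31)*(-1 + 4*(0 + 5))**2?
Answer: -11191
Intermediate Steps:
((7/17)*0 - 1*31)*(-1 + 4*(0 + 5))**2 = ((7*(1/17))*0 - 31)*(-1 + 4*5)**2 = ((7/17)*0 - 31)*(-1 + 20)**2 = (0 - 31)*19**2 = -31*361 = -11191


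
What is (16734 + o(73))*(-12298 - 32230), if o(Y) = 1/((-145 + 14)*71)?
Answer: -6930468520624/9301 ≈ -7.4513e+8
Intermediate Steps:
o(Y) = -1/9301 (o(Y) = (1/71)/(-131) = -1/131*1/71 = -1/9301)
(16734 + o(73))*(-12298 - 32230) = (16734 - 1/9301)*(-12298 - 32230) = (155642933/9301)*(-44528) = -6930468520624/9301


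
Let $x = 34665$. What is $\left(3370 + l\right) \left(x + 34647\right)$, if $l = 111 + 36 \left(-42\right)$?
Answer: $136475328$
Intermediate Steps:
$l = -1401$ ($l = 111 - 1512 = -1401$)
$\left(3370 + l\right) \left(x + 34647\right) = \left(3370 - 1401\right) \left(34665 + 34647\right) = 1969 \cdot 69312 = 136475328$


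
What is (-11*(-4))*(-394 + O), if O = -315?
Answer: -31196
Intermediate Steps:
(-11*(-4))*(-394 + O) = (-11*(-4))*(-394 - 315) = 44*(-709) = -31196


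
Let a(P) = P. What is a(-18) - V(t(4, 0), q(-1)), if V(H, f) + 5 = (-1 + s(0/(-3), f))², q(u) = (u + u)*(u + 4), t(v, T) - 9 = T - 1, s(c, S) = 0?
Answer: -14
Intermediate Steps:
t(v, T) = 8 + T (t(v, T) = 9 + (T - 1) = 9 + (-1 + T) = 8 + T)
q(u) = 2*u*(4 + u) (q(u) = (2*u)*(4 + u) = 2*u*(4 + u))
V(H, f) = -4 (V(H, f) = -5 + (-1 + 0)² = -5 + (-1)² = -5 + 1 = -4)
a(-18) - V(t(4, 0), q(-1)) = -18 - 1*(-4) = -18 + 4 = -14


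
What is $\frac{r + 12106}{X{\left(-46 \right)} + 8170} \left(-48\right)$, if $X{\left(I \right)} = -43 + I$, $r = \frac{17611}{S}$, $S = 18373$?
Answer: $- \frac{10677175152}{148472213} \approx -71.914$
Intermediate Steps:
$r = \frac{17611}{18373} \approx 0.95853$
$\frac{r + 12106}{X{\left(-46 \right)} + 8170} \left(-48\right) = \frac{\frac{17611}{18373} + 12106}{\left(-43 - 46\right) + 8170} \left(-48\right) = \frac{222441149}{18373 \left(-89 + 8170\right)} \left(-48\right) = \frac{222441149}{18373 \cdot 8081} \left(-48\right) = \frac{222441149}{18373} \cdot \frac{1}{8081} \left(-48\right) = \frac{222441149}{148472213} \left(-48\right) = - \frac{10677175152}{148472213}$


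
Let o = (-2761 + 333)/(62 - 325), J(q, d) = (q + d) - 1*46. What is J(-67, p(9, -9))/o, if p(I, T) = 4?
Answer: -28667/2428 ≈ -11.807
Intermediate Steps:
J(q, d) = -46 + d + q (J(q, d) = (d + q) - 46 = -46 + d + q)
o = 2428/263 (o = -2428/(-263) = -2428*(-1/263) = 2428/263 ≈ 9.2319)
J(-67, p(9, -9))/o = (-46 + 4 - 67)/(2428/263) = -109*263/2428 = -28667/2428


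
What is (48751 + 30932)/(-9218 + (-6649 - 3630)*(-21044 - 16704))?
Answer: 26561/129334158 ≈ 0.00020537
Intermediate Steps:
(48751 + 30932)/(-9218 + (-6649 - 3630)*(-21044 - 16704)) = 79683/(-9218 - 10279*(-37748)) = 79683/(-9218 + 388011692) = 79683/388002474 = 79683*(1/388002474) = 26561/129334158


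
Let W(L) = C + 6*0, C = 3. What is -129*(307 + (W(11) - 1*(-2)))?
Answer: -40248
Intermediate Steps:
W(L) = 3 (W(L) = 3 + 6*0 = 3 + 0 = 3)
-129*(307 + (W(11) - 1*(-2))) = -129*(307 + (3 - 1*(-2))) = -129*(307 + (3 + 2)) = -129*(307 + 5) = -129*312 = -40248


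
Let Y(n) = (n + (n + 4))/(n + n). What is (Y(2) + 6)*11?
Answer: 88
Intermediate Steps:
Y(n) = (4 + 2*n)/(2*n) (Y(n) = (n + (4 + n))/((2*n)) = (4 + 2*n)*(1/(2*n)) = (4 + 2*n)/(2*n))
(Y(2) + 6)*11 = ((2 + 2)/2 + 6)*11 = ((½)*4 + 6)*11 = (2 + 6)*11 = 8*11 = 88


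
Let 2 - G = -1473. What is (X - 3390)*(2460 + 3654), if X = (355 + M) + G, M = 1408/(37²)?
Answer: -13048694448/1369 ≈ -9.5316e+6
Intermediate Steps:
G = 1475 (G = 2 - 1*(-1473) = 2 + 1473 = 1475)
M = 1408/1369 ≈ 1.0285
X = 2506678/1369 (X = (355 + 1408/1369) + 1475 = 487403/1369 + 1475 = 2506678/1369 ≈ 1831.0)
(X - 3390)*(2460 + 3654) = (2506678/1369 - 3390)*(2460 + 3654) = -2134232/1369*6114 = -13048694448/1369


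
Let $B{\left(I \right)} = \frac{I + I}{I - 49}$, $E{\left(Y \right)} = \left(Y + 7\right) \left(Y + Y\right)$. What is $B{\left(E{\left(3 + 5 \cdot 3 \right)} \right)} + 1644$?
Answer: $\frac{1400844}{851} \approx 1646.1$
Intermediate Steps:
$E{\left(Y \right)} = 2 Y \left(7 + Y\right)$ ($E{\left(Y \right)} = \left(7 + Y\right) 2 Y = 2 Y \left(7 + Y\right)$)
$B{\left(I \right)} = \frac{2 I}{-49 + I}$
$B{\left(E{\left(3 + 5 \cdot 3 \right)} \right)} + 1644 = \frac{2 \cdot 2 \left(3 + 5 \cdot 3\right) \left(7 + \left(3 + 5 \cdot 3\right)\right)}{-49 + 2 \left(3 + 5 \cdot 3\right) \left(7 + \left(3 + 5 \cdot 3\right)\right)} + 1644 = \frac{2 \cdot 2 \left(3 + 15\right) \left(7 + \left(3 + 15\right)\right)}{-49 + 2 \left(3 + 15\right) \left(7 + \left(3 + 15\right)\right)} + 1644 = \frac{2 \cdot 2 \cdot 18 \left(7 + 18\right)}{-49 + 2 \cdot 18 \left(7 + 18\right)} + 1644 = \frac{2 \cdot 2 \cdot 18 \cdot 25}{-49 + 2 \cdot 18 \cdot 25} + 1644 = 2 \cdot 900 \frac{1}{-49 + 900} + 1644 = 2 \cdot 900 \cdot \frac{1}{851} + 1644 = \frac{1800}{851} + 1644 = \frac{1400844}{851}$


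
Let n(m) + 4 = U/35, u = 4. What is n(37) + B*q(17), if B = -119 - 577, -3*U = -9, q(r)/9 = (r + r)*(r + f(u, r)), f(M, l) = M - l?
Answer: -29816777/35 ≈ -8.5191e+5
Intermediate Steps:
q(r) = 72*r (q(r) = 9*((r + r)*(r + (4 - r))) = 9*((2*r)*4) = 9*(8*r) = 72*r)
U = 3 (U = -1/3*(-9) = 3)
n(m) = -137/35 (n(m) = -4 + 3/35 = -137/35)
B = -696
n(37) + B*q(17) = -137/35 - 50112*17 = -137/35 - 696*1224 = -137/35 - 851904 = -29816777/35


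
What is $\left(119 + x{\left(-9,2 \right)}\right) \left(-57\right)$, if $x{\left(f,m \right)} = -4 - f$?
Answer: $-7068$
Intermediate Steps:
$\left(119 + x{\left(-9,2 \right)}\right) \left(-57\right) = \left(119 - -5\right) \left(-57\right) = \left(119 + \left(-4 + 9\right)\right) \left(-57\right) = \left(119 + 5\right) \left(-57\right) = 124 \left(-57\right) = -7068$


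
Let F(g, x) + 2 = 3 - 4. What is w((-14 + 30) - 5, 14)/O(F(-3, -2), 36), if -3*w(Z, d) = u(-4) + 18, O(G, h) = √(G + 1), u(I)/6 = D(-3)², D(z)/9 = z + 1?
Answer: 327*I*√2 ≈ 462.45*I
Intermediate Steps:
D(z) = 9 + 9*z (D(z) = 9*(z + 1) = 9*(1 + z) = 9 + 9*z)
F(g, x) = -3 (F(g, x) = -2 + (3 - 4) = -2 - 1 = -3)
u(I) = 1944 (u(I) = 6*(9 + 9*(-3))² = 6*(9 - 27)² = 6*(-18)² = 6*324 = 1944)
O(G, h) = √(1 + G)
w(Z, d) = -654 (w(Z, d) = -(1944 + 18)/3 = -⅓*1962 = -654)
w((-14 + 30) - 5, 14)/O(F(-3, -2), 36) = -654/√(1 - 3) = -654*(-I*√2/2) = -(-327)*I*√2 = 327*I*√2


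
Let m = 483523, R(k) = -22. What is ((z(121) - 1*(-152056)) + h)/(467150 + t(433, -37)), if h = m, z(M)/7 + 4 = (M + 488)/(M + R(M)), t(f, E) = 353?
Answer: 20974604/15427599 ≈ 1.3596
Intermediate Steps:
z(M) = -28 + 7*(488 + M)/(-22 + M) (z(M) = -28 + 7*((M + 488)/(M - 22)) = -28 + 7*((488 + M)/(-22 + M)) = -28 + 7*(488 + M)/(-22 + M))
h = 483523
((z(121) - 1*(-152056)) + h)/(467150 + t(433, -37)) = ((21*(192 - 1*121)/(-22 + 121) - 1*(-152056)) + 483523)/(467150 + 353) = ((21*(192 - 121)/99 + 152056) + 483523)/467503 = ((21*(1/99)*71 + 152056) + 483523)*(1/467503) = ((497/33 + 152056) + 483523)*(1/467503) = (5018345/33 + 483523)*(1/467503) = (20974604/33)*(1/467503) = 20974604/15427599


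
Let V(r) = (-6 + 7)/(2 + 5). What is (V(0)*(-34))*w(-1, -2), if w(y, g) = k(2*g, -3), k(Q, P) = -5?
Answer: 170/7 ≈ 24.286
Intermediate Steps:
V(r) = ⅐ (V(r) = 1/7 = 1*(⅐) = ⅐)
w(y, g) = -5
(V(0)*(-34))*w(-1, -2) = ((⅐)*(-34))*(-5) = -34/7*(-5) = 170/7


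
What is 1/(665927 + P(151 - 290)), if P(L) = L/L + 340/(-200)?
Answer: 10/6659263 ≈ 1.5017e-6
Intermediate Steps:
P(L) = -7/10 (P(L) = 1 + 340*(-1/200) = 1 - 17/10 = -7/10)
1/(665927 + P(151 - 290)) = 1/(665927 - 7/10) = 1/(6659263/10) = 10/6659263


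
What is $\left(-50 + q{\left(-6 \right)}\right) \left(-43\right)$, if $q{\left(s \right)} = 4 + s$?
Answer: $2236$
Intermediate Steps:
$\left(-50 + q{\left(-6 \right)}\right) \left(-43\right) = \left(-50 + \left(4 - 6\right)\right) \left(-43\right) = \left(-50 - 2\right) \left(-43\right) = \left(-52\right) \left(-43\right) = 2236$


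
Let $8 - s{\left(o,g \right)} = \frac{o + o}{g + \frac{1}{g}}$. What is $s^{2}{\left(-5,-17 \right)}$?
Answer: $\frac{46225}{841} \approx 54.964$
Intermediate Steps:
$s{\left(o,g \right)} = 8 - \frac{2 o}{g + \frac{1}{g}}$ ($s{\left(o,g \right)} = 8 - \frac{o + o}{g + \frac{1}{g}} = 8 - \frac{2 o}{g + \frac{1}{g}}$)
$s^{2}{\left(-5,-17 \right)} = \left(\frac{2 \left(4 + 4 \left(-17\right)^{2} - \left(-17\right) \left(-5\right)\right)}{1 + \left(-17\right)^{2}}\right)^{2} = \left(\frac{2 \left(4 + 4 \cdot 289 - 85\right)}{1 + 289}\right)^{2} = \left(\frac{2 \left(4 + 1156 - 85\right)}{290}\right)^{2} = \left(2 \cdot \frac{1}{290} \cdot 1075\right)^{2} = \left(\frac{215}{29}\right)^{2} = \frac{46225}{841}$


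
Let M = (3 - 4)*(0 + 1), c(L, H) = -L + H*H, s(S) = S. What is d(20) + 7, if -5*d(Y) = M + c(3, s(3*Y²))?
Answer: -1439961/5 ≈ -2.8799e+5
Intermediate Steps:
c(L, H) = H² - L (c(L, H) = -L + H² = H² - L)
M = -1 (M = -1*1 = -1)
d(Y) = ⅘ - 9*Y⁴/5 (d(Y) = -(-1 + ((3*Y²)² - 1*3))/5 = -(-1 + (9*Y⁴ - 3))/5 = -(-1 + (-3 + 9*Y⁴))/5 = -(-4 + 9*Y⁴)/5 = ⅘ - 9*Y⁴/5)
d(20) + 7 = (⅘ - 9/5*20⁴) + 7 = (⅘ - 9/5*160000) + 7 = (⅘ - 288000) + 7 = -1439996/5 + 7 = -1439961/5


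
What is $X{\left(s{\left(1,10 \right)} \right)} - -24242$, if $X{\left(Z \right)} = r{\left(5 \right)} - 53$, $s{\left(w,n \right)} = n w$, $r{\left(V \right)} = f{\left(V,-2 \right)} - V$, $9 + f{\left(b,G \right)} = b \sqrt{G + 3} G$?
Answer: $24165$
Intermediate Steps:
$f{\left(b,G \right)} = -9 + G b \sqrt{3 + G}$ ($f{\left(b,G \right)} = -9 + b \sqrt{G + 3} G = -9 + b \sqrt{3 + G} G = -9 + G b \sqrt{3 + G}$)
$r{\left(V \right)} = -9 - 3 V$ ($r{\left(V \right)} = \left(-9 - 2 V \sqrt{3 - 2}\right) - V = \left(-9 - 2 V \sqrt{1}\right) - V = \left(-9 - 2 V 1\right) - V = \left(-9 - 2 V\right) - V = -9 - 3 V$)
$X{\left(Z \right)} = -77$ ($X{\left(Z \right)} = \left(-9 - 15\right) - 53 = -24 - 53 = -77$)
$X{\left(s{\left(1,10 \right)} \right)} - -24242 = -77 - -24242 = -77 + 24242 = 24165$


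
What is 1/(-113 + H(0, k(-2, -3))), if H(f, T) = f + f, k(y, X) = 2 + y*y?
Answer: -1/113 ≈ -0.0088496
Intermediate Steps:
k(y, X) = 2 + y²
H(f, T) = 2*f
1/(-113 + H(0, k(-2, -3))) = 1/(-113 + 2*0) = 1/(-113 + 0) = 1/(-113) = -1/113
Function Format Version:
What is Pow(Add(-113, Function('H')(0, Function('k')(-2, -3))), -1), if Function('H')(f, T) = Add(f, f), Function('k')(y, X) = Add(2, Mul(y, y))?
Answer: Rational(-1, 113) ≈ -0.0088496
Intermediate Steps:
Function('k')(y, X) = Add(2, Pow(y, 2))
Function('H')(f, T) = Mul(2, f)
Pow(Add(-113, Function('H')(0, Function('k')(-2, -3))), -1) = Pow(Add(-113, Mul(2, 0)), -1) = Pow(Add(-113, 0), -1) = Pow(-113, -1) = Rational(-1, 113)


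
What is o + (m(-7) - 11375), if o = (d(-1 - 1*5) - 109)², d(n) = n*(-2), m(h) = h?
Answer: -1973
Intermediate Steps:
d(n) = -2*n
o = 9409 (o = (-2*(-1 - 1*5) - 109)² = (-2*(-1 - 5) - 109)² = (-2*(-6) - 109)² = (12 - 109)² = (-97)² = 9409)
o + (m(-7) - 11375) = 9409 + (-7 - 11375) = 9409 - 11382 = -1973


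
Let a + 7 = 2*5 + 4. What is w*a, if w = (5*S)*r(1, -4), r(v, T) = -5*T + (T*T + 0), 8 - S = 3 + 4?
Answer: 1260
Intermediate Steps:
S = 1 (S = 8 - (3 + 4) = 8 - 1*7 = 8 - 7 = 1)
r(v, T) = T² - 5*T (r(v, T) = -5*T + (T² + 0) = -5*T + T² = T² - 5*T)
a = 7 (a = -7 + (2*5 + 4) = -7 + (10 + 4) = -7 + 14 = 7)
w = 180 (w = (5*1)*(-4*(-5 - 4)) = 5*(-4*(-9)) = 5*36 = 180)
w*a = 180*7 = 1260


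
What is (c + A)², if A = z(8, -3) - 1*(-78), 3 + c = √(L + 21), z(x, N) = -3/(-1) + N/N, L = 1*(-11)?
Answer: (79 + √10)² ≈ 6750.6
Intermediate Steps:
L = -11
z(x, N) = 4 (z(x, N) = -3*(-1) + 1 = 3 + 1 = 4)
c = -3 + √10 (c = -3 + √(-11 + 21) = -3 + √10 ≈ 0.16228)
A = 82 (A = 4 - 1*(-78) = 4 + 78 = 82)
(c + A)² = ((-3 + √10) + 82)² = (79 + √10)²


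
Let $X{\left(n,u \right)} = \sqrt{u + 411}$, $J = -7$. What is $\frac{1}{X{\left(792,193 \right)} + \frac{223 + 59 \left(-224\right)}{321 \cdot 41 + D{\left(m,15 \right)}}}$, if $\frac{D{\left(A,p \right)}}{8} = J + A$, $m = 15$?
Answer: $\frac{171832425}{105471159451} + \frac{349801250 \sqrt{151}}{105471159451} \approx 0.042384$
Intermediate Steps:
$X{\left(n,u \right)} = \sqrt{411 + u}$
$D{\left(A,p \right)} = -56 + 8 A$ ($D{\left(A,p \right)} = 8 \left(-7 + A\right) = -56 + 8 A$)
$\frac{1}{X{\left(792,193 \right)} + \frac{223 + 59 \left(-224\right)}{321 \cdot 41 + D{\left(m,15 \right)}}} = \frac{1}{\sqrt{411 + 193} + \frac{223 + 59 \left(-224\right)}{321 \cdot 41 + \left(-56 + 8 \cdot 15\right)}} = \frac{1}{\sqrt{604} + \frac{223 - 13216}{13161 + \left(-56 + 120\right)}} = \frac{1}{2 \sqrt{151} - \frac{12993}{13161 + 64}} = \frac{1}{2 \sqrt{151} - \frac{12993}{13225}} = \frac{1}{- \frac{12993}{13225} + 2 \sqrt{151}}$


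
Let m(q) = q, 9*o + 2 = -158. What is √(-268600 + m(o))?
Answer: 2*I*√604390/3 ≈ 518.28*I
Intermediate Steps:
o = -160/9 (o = -2/9 + (⅑)*(-158) = -2/9 - 158/9 = -160/9 ≈ -17.778)
√(-268600 + m(o)) = √(-268600 - 160/9) = √(-2417560/9) = 2*I*√604390/3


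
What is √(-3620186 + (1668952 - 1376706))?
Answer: 2*I*√831985 ≈ 1824.3*I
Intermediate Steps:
√(-3620186 + (1668952 - 1376706)) = √(-3620186 + 292246) = √(-3327940) = 2*I*√831985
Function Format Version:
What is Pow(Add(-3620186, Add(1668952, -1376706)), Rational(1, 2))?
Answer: Mul(2, I, Pow(831985, Rational(1, 2))) ≈ Mul(1824.3, I)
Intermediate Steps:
Pow(Add(-3620186, Add(1668952, -1376706)), Rational(1, 2)) = Pow(Add(-3620186, 292246), Rational(1, 2)) = Pow(-3327940, Rational(1, 2)) = Mul(2, I, Pow(831985, Rational(1, 2)))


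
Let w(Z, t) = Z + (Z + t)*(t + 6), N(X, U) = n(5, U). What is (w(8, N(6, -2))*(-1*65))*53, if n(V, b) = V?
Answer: -520195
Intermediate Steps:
N(X, U) = 5
w(Z, t) = Z + (6 + t)*(Z + t) (w(Z, t) = Z + (Z + t)*(6 + t) = Z + (6 + t)*(Z + t))
(w(8, N(6, -2))*(-1*65))*53 = ((5² + 6*5 + 7*8 + 8*5)*(-1*65))*53 = ((25 + 30 + 56 + 40)*(-65))*53 = (151*(-65))*53 = -9815*53 = -520195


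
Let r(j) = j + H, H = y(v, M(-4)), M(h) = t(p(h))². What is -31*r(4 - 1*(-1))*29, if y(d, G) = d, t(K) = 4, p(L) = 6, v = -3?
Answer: -1798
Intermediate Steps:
M(h) = 16 (M(h) = 4² = 16)
H = -3
r(j) = -3 + j (r(j) = j - 3 = -3 + j)
-31*r(4 - 1*(-1))*29 = -31*(-3 + (4 - 1*(-1)))*29 = -31*(-3 + (4 + 1))*29 = -31*(-3 + 5)*29 = -31*2*29 = -62*29 = -1798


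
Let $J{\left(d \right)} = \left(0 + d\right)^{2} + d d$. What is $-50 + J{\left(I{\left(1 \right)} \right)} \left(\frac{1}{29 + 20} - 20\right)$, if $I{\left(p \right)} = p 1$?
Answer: $- \frac{4408}{49} \approx -89.959$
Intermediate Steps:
$I{\left(p \right)} = p$
$J{\left(d \right)} = 2 d^{2}$ ($J{\left(d \right)} = d^{2} + d^{2} = 2 d^{2}$)
$-50 + J{\left(I{\left(1 \right)} \right)} \left(\frac{1}{29 + 20} - 20\right) = -50 + 2 \cdot 1^{2} \left(\frac{1}{29 + 20} - 20\right) = -50 + 2 \cdot 1 \left(\frac{1}{49} - 20\right) = -50 + 2 \left(\frac{1}{49} - 20\right) = -50 + 2 \left(- \frac{979}{49}\right) = -50 - \frac{1958}{49} = - \frac{4408}{49}$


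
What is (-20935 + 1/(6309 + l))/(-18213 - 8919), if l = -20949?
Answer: 306488401/397212480 ≈ 0.77160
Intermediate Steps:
(-20935 + 1/(6309 + l))/(-18213 - 8919) = (-20935 + 1/(6309 - 20949))/(-18213 - 8919) = (-20935 + 1/(-14640))/(-27132) = (-20935 - 1/14640)*(-1/27132) = -306488401/14640*(-1/27132) = 306488401/397212480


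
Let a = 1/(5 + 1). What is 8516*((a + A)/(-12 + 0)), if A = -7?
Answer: 87289/18 ≈ 4849.4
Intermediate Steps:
a = ⅙ (a = 1/6 = ⅙ ≈ 0.16667)
8516*((a + A)/(-12 + 0)) = 8516*((⅙ - 7)/(-12 + 0)) = 8516*(-41/6/(-12)) = 8516*(-41/6*(-1/12)) = 8516*(41/72) = 87289/18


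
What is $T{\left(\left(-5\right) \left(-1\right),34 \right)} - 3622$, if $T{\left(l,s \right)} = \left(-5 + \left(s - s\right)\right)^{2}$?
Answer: $-3597$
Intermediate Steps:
$T{\left(l,s \right)} = 25$ ($T{\left(l,s \right)} = \left(-5 + 0\right)^{2} = \left(-5\right)^{2} = 25$)
$T{\left(\left(-5\right) \left(-1\right),34 \right)} - 3622 = 25 - 3622 = -3597$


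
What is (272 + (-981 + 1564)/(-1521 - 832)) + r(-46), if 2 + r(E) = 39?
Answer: 726494/2353 ≈ 308.75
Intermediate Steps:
r(E) = 37 (r(E) = -2 + 39 = 37)
(272 + (-981 + 1564)/(-1521 - 832)) + r(-46) = (272 + (-981 + 1564)/(-1521 - 832)) + 37 = (272 + 583/(-2353)) + 37 = (272 + 583*(-1/2353)) + 37 = (272 - 583/2353) + 37 = 639433/2353 + 37 = 726494/2353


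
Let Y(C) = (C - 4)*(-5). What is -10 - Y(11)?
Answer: 25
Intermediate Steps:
Y(C) = 20 - 5*C (Y(C) = (-4 + C)*(-5) = 20 - 5*C)
-10 - Y(11) = -10 - (20 - 5*11) = -10 - (20 - 55) = -10 - 1*(-35) = -10 + 35 = 25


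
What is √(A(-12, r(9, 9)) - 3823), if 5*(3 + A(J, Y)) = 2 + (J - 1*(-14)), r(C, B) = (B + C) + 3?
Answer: I*√95630/5 ≈ 61.848*I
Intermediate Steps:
r(C, B) = 3 + B + C
A(J, Y) = ⅕ + J/5 (A(J, Y) = -3 + (2 + (J - 1*(-14)))/5 = -3 + (2 + (J + 14))/5 = -3 + (2 + (14 + J))/5 = -3 + (16 + J)/5 = -3 + (16/5 + J/5) = ⅕ + J/5)
√(A(-12, r(9, 9)) - 3823) = √((⅕ + (⅕)*(-12)) - 3823) = √((⅕ - 12/5) - 3823) = √(-11/5 - 3823) = √(-19126/5) = I*√95630/5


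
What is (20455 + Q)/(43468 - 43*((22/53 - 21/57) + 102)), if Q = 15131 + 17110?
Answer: 53064872/39353553 ≈ 1.3484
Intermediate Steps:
Q = 32241
(20455 + Q)/(43468 - 43*((22/53 - 21/57) + 102)) = (20455 + 32241)/(43468 - 43*((22/53 - 21/57) + 102)) = 52696/(43468 - 43*((22*(1/53) - 21*1/57) + 102)) = 52696/(43468 - 43*((22/53 - 7/19) + 102)) = 52696/(43468 - 43*(47/1007 + 102)) = 52696/(43468 - 43*102761/1007) = 52696/(43468 - 4418723/1007) = 52696/(39353553/1007) = 52696*(1007/39353553) = 53064872/39353553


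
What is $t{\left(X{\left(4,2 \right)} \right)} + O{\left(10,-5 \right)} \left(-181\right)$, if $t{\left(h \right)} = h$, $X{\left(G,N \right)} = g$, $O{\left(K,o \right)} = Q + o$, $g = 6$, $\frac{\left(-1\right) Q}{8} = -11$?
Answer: $-15017$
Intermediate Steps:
$Q = 88$ ($Q = \left(-8\right) \left(-11\right) = 88$)
$O{\left(K,o \right)} = 88 + o$
$X{\left(G,N \right)} = 6$
$t{\left(X{\left(4,2 \right)} \right)} + O{\left(10,-5 \right)} \left(-181\right) = 6 + \left(88 - 5\right) \left(-181\right) = 6 + 83 \left(-181\right) = 6 - 15023 = -15017$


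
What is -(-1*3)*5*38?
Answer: 570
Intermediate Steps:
-(-1*3)*5*38 = -(-3)*5*38 = -1*(-15)*38 = 15*38 = 570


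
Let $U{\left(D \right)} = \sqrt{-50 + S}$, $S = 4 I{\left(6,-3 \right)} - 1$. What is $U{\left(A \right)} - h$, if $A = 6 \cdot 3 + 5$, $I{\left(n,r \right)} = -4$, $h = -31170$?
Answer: $31170 + i \sqrt{67} \approx 31170.0 + 8.1853 i$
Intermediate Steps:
$A = 23$ ($A = 18 + 5 = 23$)
$S = -17$ ($S = 4 \left(-4\right) - 1 = -16 - 1 = -17$)
$U{\left(D \right)} = i \sqrt{67}$ ($U{\left(D \right)} = \sqrt{-50 - 17} = \sqrt{-67} = i \sqrt{67}$)
$U{\left(A \right)} - h = i \sqrt{67} - -31170 = i \sqrt{67} + 31170 = 31170 + i \sqrt{67}$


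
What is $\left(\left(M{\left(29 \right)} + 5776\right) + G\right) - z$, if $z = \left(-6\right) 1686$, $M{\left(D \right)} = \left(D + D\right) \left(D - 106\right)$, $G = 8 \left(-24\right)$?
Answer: $11234$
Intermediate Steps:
$G = -192$
$M{\left(D \right)} = 2 D \left(-106 + D\right)$
$z = -10116$
$\left(\left(M{\left(29 \right)} + 5776\right) + G\right) - z = \left(\left(2 \cdot 29 \left(-106 + 29\right) + 5776\right) - 192\right) - -10116 = \left(\left(2 \cdot 29 \left(-77\right) + 5776\right) - 192\right) + 10116 = \left(\left(-4466 + 5776\right) - 192\right) + 10116 = \left(1310 - 192\right) + 10116 = 1118 + 10116 = 11234$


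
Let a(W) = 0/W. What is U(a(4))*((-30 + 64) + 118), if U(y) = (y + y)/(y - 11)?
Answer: 0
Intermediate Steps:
a(W) = 0
U(y) = 2*y/(-11 + y) (U(y) = (2*y)/(-11 + y) = 2*y/(-11 + y))
U(a(4))*((-30 + 64) + 118) = (2*0/(-11 + 0))*((-30 + 64) + 118) = (2*0/(-11))*(34 + 118) = (2*0*(-1/11))*152 = 0*152 = 0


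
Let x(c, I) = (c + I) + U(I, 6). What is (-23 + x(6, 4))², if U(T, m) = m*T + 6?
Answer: 289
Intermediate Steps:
U(T, m) = 6 + T*m (U(T, m) = T*m + 6 = 6 + T*m)
x(c, I) = 6 + c + 7*I (x(c, I) = (c + I) + (6 + I*6) = (I + c) + (6 + 6*I) = 6 + c + 7*I)
(-23 + x(6, 4))² = (-23 + (6 + 6 + 7*4))² = (-23 + (6 + 6 + 28))² = (-23 + 40)² = 17² = 289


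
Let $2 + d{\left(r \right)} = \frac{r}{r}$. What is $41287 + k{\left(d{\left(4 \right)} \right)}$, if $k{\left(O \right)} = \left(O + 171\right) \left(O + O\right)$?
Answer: $40947$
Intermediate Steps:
$d{\left(r \right)} = -1$ ($d{\left(r \right)} = -2 + \frac{r}{r} = -2 + 1 = -1$)
$k{\left(O \right)} = 2 O \left(171 + O\right)$ ($k{\left(O \right)} = \left(171 + O\right) 2 O = 2 O \left(171 + O\right)$)
$41287 + k{\left(d{\left(4 \right)} \right)} = 41287 + 2 \left(-1\right) \left(171 - 1\right) = 41287 + 2 \left(-1\right) 170 = 41287 - 340 = 40947$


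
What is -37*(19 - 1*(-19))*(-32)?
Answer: 44992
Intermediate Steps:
-37*(19 - 1*(-19))*(-32) = -37*(19 + 19)*(-32) = -37*38*(-32) = -1406*(-32) = 44992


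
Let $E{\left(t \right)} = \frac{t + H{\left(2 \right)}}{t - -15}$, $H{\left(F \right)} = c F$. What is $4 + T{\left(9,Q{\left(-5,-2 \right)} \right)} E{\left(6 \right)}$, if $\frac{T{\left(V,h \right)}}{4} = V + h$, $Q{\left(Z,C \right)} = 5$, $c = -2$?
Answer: $\frac{28}{3} \approx 9.3333$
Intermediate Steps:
$H{\left(F \right)} = - 2 F$
$T{\left(V,h \right)} = 4 V + 4 h$ ($T{\left(V,h \right)} = 4 \left(V + h\right) = 4 V + 4 h$)
$E{\left(t \right)} = \frac{-4 + t}{15 + t}$ ($E{\left(t \right)} = \frac{t - 4}{t - -15} = \frac{t - 4}{t + 15} = \frac{-4 + t}{15 + t}$)
$4 + T{\left(9,Q{\left(-5,-2 \right)} \right)} E{\left(6 \right)} = 4 + \left(4 \cdot 9 + 4 \cdot 5\right) \frac{-4 + 6}{15 + 6} = 4 + \left(36 + 20\right) \frac{1}{21} \cdot 2 = 4 + 56 \cdot \frac{1}{21} \cdot 2 = 4 + 56 \cdot \frac{2}{21} = 4 + \frac{16}{3} = \frac{28}{3}$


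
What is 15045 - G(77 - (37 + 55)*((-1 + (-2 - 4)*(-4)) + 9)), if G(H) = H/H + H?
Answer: 17911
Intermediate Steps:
G(H) = 1 + H
15045 - G(77 - (37 + 55)*((-1 + (-2 - 4)*(-4)) + 9)) = 15045 - (1 + (77 - (37 + 55)*((-1 + (-2 - 4)*(-4)) + 9))) = 15045 - (1 + (77 - 92*((-1 - 6*(-4)) + 9))) = 15045 - (1 + (77 - 92*((-1 + 24) + 9))) = 15045 - (1 + (77 - 92*(23 + 9))) = 15045 - (1 + (77 - 92*32)) = 15045 - (1 + (77 - 1*2944)) = 15045 - (1 + (77 - 2944)) = 15045 - (1 - 2867) = 15045 - 1*(-2866) = 15045 + 2866 = 17911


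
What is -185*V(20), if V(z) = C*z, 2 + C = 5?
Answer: -11100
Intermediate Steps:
C = 3 (C = -2 + 5 = 3)
V(z) = 3*z
-185*V(20) = -555*20 = -185*60 = -11100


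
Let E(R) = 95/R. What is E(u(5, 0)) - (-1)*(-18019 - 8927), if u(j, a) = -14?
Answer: -377339/14 ≈ -26953.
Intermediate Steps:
E(u(5, 0)) - (-1)*(-18019 - 8927) = 95/(-14) - (-1)*(-18019 - 8927) = 95*(-1/14) - (-1)*(-26946) = -95/14 - 1*26946 = -95/14 - 26946 = -377339/14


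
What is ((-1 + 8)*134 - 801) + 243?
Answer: 380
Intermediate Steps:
((-1 + 8)*134 - 801) + 243 = (7*134 - 801) + 243 = (938 - 801) + 243 = 137 + 243 = 380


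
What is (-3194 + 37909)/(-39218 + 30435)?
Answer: -34715/8783 ≈ -3.9525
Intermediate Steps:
(-3194 + 37909)/(-39218 + 30435) = 34715/(-8783) = 34715*(-1/8783) = -34715/8783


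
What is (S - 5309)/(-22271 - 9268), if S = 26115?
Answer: -20806/31539 ≈ -0.65969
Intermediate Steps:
(S - 5309)/(-22271 - 9268) = (26115 - 5309)/(-22271 - 9268) = 20806/(-31539) = 20806*(-1/31539) = -20806/31539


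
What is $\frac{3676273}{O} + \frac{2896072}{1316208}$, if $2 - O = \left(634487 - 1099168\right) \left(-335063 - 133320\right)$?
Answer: $\frac{78790176452837791}{35808866860755846} \approx 2.2003$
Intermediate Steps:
$O = -217648680821$ ($O = 2 - \left(634487 - 1099168\right) \left(-335063 - 133320\right) = 2 - \left(-464681\right) \left(-468383\right) = 2 - 217648680823 = -217648680821$)
$\frac{3676273}{O} + \frac{2896072}{1316208} = \frac{3676273}{-217648680821} + \frac{2896072}{1316208} = 3676273 \left(- \frac{1}{217648680821}\right) + 2896072 \cdot \frac{1}{1316208} = - \frac{3676273}{217648680821} + \frac{362009}{164526} = \frac{78790176452837791}{35808866860755846}$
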